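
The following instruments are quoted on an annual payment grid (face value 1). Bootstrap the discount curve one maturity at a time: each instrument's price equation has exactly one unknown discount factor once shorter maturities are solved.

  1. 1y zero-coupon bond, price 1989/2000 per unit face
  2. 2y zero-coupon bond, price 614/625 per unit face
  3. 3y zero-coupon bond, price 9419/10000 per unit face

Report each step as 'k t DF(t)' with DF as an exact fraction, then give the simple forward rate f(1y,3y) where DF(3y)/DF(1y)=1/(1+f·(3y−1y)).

step 1 [1y] zero: DF = P = 1989/2000 ≈ 0.994500
step 2 [2y] zero: DF = P = 614/625 ≈ 0.982400
step 3 [3y] zero: DF = P = 9419/10000 ≈ 0.941900

1 1 1989/2000
2 2 614/625
3 3 9419/10000
f(1y,3y) = ((1989/2000)/(9419/10000) − 1)/(2) = 263/9419 ≈ 2.7922%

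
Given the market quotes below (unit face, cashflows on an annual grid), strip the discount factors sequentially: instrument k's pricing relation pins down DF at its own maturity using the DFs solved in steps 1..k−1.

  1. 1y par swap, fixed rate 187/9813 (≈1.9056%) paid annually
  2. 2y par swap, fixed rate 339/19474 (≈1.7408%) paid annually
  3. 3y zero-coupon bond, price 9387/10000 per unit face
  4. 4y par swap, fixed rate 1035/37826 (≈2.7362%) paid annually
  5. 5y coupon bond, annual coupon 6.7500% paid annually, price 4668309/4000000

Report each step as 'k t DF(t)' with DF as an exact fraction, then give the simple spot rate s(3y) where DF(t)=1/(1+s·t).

1 1 9813/10000
2 2 9661/10000
3 3 9387/10000
4 4 1793/2000
5 5 8541/10000
s(3y) = (1/(9387/10000) − 1)/(3) = 613/28161 ≈ 2.1768%

step 1 [1y] swap r/1=187/9813: DF=(1 − 187/9813·(0))/(1+187/9813) = 9813/10000 ≈ 0.981300
step 2 [2y] swap r/1=339/19474: DF=(1 − 339/19474·(0.981300))/(1+339/19474) = 9661/10000 ≈ 0.966100
step 3 [3y] zero: DF = P = 9387/10000 ≈ 0.938700
step 4 [4y] swap r/1=1035/37826: DF=(1 − 1035/37826·(0.981300+0.966100+0.938700))/(1+1035/37826) = 1793/2000 ≈ 0.896500
step 5 [5y] bond c/1=27/400: DF=(4668309/4000000 − 27/400·(0.981300+0.966100+0.938700+0.896500))/(1+27/400) = 8541/10000 ≈ 0.854100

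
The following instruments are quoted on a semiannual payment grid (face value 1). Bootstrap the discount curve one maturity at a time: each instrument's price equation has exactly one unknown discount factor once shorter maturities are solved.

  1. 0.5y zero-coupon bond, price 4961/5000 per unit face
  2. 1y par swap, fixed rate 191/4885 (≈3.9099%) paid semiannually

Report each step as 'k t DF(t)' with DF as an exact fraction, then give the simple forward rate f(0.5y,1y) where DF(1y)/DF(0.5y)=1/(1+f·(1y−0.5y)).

1 1/2 4961/5000
2 1 4809/5000
f(0.5y,1y) = ((4961/5000)/(4809/5000) − 1)/(1/2) = 304/4809 ≈ 6.3215%

step 1 [0.5y] zero: DF = P = 4961/5000 ≈ 0.992200
step 2 [1y] swap r/2=191/9770: DF=(1 − 191/9770·(0.992200))/(1+191/9770) = 4809/5000 ≈ 0.961800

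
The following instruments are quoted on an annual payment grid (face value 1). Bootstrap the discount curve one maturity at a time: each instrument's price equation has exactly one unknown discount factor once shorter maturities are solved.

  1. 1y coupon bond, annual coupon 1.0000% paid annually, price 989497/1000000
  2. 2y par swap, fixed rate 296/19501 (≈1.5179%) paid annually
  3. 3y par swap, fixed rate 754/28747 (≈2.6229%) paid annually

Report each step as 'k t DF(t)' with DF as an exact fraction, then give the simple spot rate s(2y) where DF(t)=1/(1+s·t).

1 1 9797/10000
2 2 1213/1250
3 3 4623/5000
s(2y) = (1/(1213/1250) − 1)/(2) = 37/2426 ≈ 1.5251%

step 1 [1y] bond c/1=1/100: DF=(989497/1000000 − 1/100·(0))/(1+1/100) = 9797/10000 ≈ 0.979700
step 2 [2y] swap r/1=296/19501: DF=(1 − 296/19501·(0.979700))/(1+296/19501) = 1213/1250 ≈ 0.970400
step 3 [3y] swap r/1=754/28747: DF=(1 − 754/28747·(0.979700+0.970400))/(1+754/28747) = 4623/5000 ≈ 0.924600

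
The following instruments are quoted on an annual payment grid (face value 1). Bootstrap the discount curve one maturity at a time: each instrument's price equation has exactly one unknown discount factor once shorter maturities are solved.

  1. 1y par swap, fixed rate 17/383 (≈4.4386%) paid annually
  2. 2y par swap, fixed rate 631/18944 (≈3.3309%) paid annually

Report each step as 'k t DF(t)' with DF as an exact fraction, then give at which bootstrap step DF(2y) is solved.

step 1 [1y] swap r/1=17/383: DF=(1 − 17/383·(0))/(1+17/383) = 383/400 ≈ 0.957500
step 2 [2y] swap r/1=631/18944: DF=(1 − 631/18944·(0.957500))/(1+631/18944) = 9369/10000 ≈ 0.936900

1 1 383/400
2 2 9369/10000
DF(2y) is solved at step 2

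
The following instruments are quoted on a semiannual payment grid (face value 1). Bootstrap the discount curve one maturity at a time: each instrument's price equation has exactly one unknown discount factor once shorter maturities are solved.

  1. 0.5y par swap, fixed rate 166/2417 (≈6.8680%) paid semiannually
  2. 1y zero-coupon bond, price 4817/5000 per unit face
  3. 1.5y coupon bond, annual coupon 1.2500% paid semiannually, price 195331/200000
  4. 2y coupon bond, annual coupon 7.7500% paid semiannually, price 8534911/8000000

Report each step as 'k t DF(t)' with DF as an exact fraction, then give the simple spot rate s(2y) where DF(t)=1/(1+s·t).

1 1/2 2417/2500
2 1 4817/5000
3 3/2 4793/5000
4 2 9193/10000
s(2y) = (1/(9193/10000) − 1)/(2) = 807/18386 ≈ 4.3892%

step 1 [0.5y] swap r/2=83/2417: DF=(1 − 83/2417·(0))/(1+83/2417) = 2417/2500 ≈ 0.966800
step 2 [1y] zero: DF = P = 4817/5000 ≈ 0.963400
step 3 [1.5y] bond c/2=1/160: DF=(195331/200000 − 1/160·(0.966800+0.963400))/(1+1/160) = 4793/5000 ≈ 0.958600
step 4 [2y] bond c/2=31/800: DF=(8534911/8000000 − 31/800·(0.966800+0.963400+0.958600))/(1+31/800) = 9193/10000 ≈ 0.919300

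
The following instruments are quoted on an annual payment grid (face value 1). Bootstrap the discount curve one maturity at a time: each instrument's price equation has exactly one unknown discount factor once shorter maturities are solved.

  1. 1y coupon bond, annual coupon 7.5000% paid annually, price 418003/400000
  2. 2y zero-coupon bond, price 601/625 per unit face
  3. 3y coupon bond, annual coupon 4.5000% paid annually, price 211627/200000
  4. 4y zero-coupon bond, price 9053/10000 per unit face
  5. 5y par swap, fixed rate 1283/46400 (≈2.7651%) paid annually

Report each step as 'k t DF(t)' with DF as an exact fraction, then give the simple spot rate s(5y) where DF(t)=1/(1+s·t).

1 1 9721/10000
2 2 601/625
3 3 9293/10000
4 4 9053/10000
5 5 8717/10000
s(5y) = (1/(8717/10000) − 1)/(5) = 1283/43585 ≈ 2.9437%

step 1 [1y] bond c/1=3/40: DF=(418003/400000 − 3/40·(0))/(1+3/40) = 9721/10000 ≈ 0.972100
step 2 [2y] zero: DF = P = 601/625 ≈ 0.961600
step 3 [3y] bond c/1=9/200: DF=(211627/200000 − 9/200·(0.972100+0.961600))/(1+9/200) = 9293/10000 ≈ 0.929300
step 4 [4y] zero: DF = P = 9053/10000 ≈ 0.905300
step 5 [5y] swap r/1=1283/46400: DF=(1 − 1283/46400·(0.972100+0.961600+0.929300+0.905300))/(1+1283/46400) = 8717/10000 ≈ 0.871700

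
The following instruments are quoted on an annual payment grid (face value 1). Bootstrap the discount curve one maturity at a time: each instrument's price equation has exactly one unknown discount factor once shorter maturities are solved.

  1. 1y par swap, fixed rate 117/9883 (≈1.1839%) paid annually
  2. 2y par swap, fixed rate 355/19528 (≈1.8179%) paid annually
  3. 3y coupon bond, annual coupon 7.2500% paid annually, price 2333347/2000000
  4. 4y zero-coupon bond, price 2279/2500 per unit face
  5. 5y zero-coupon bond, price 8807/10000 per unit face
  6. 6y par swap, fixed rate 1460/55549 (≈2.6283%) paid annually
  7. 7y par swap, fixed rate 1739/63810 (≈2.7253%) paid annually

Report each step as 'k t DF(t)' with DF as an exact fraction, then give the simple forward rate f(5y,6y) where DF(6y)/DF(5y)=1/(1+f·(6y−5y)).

1 1 9883/10000
2 2 1929/2000
3 3 4779/5000
4 4 2279/2500
5 5 8807/10000
6 6 427/500
7 7 8261/10000
f(5y,6y) = ((8807/10000)/(427/500) − 1)/(1) = 267/8540 ≈ 3.1265%

step 1 [1y] swap r/1=117/9883: DF=(1 − 117/9883·(0))/(1+117/9883) = 9883/10000 ≈ 0.988300
step 2 [2y] swap r/1=355/19528: DF=(1 − 355/19528·(0.988300))/(1+355/19528) = 1929/2000 ≈ 0.964500
step 3 [3y] bond c/1=29/400: DF=(2333347/2000000 − 29/400·(0.988300+0.964500))/(1+29/400) = 4779/5000 ≈ 0.955800
step 4 [4y] zero: DF = P = 2279/2500 ≈ 0.911600
step 5 [5y] zero: DF = P = 8807/10000 ≈ 0.880700
step 6 [6y] swap r/1=1460/55549: DF=(1 − 1460/55549·(0.988300+0.964500+0.955800+0.911600+0.880700))/(1+1460/55549) = 427/500 ≈ 0.854000
step 7 [7y] swap r/1=1739/63810: DF=(1 − 1739/63810·(0.988300+0.964500+0.955800+0.911600+0.880700+0.854000))/(1+1739/63810) = 8261/10000 ≈ 0.826100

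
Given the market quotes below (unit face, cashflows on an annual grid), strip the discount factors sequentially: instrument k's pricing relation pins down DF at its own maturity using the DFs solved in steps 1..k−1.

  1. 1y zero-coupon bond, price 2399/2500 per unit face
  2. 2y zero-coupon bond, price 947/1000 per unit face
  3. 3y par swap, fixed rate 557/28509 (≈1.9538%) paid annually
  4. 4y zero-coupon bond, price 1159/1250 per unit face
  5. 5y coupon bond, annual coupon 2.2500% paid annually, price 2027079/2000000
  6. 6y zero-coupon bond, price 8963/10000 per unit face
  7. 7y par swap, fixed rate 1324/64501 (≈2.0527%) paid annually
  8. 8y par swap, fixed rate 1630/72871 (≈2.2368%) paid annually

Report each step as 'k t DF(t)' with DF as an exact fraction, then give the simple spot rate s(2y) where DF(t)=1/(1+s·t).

1 1 2399/2500
2 2 947/1000
3 3 9443/10000
4 4 1159/1250
5 5 9081/10000
6 6 8963/10000
7 7 2169/2500
8 8 837/1000
s(2y) = (1/(947/1000) − 1)/(2) = 53/1894 ≈ 2.7983%

step 1 [1y] zero: DF = P = 2399/2500 ≈ 0.959600
step 2 [2y] zero: DF = P = 947/1000 ≈ 0.947000
step 3 [3y] swap r/1=557/28509: DF=(1 − 557/28509·(0.959600+0.947000))/(1+557/28509) = 9443/10000 ≈ 0.944300
step 4 [4y] zero: DF = P = 1159/1250 ≈ 0.927200
step 5 [5y] bond c/1=9/400: DF=(2027079/2000000 − 9/400·(0.959600+0.947000+0.944300+0.927200))/(1+9/400) = 9081/10000 ≈ 0.908100
step 6 [6y] zero: DF = P = 8963/10000 ≈ 0.896300
step 7 [7y] swap r/1=1324/64501: DF=(1 − 1324/64501·(0.959600+0.947000+0.944300+0.927200+0.908100+0.896300))/(1+1324/64501) = 2169/2500 ≈ 0.867600
step 8 [8y] swap r/1=1630/72871: DF=(1 − 1630/72871·(0.959600+0.947000+0.944300+0.927200+0.908100+0.896300+0.867600))/(1+1630/72871) = 837/1000 ≈ 0.837000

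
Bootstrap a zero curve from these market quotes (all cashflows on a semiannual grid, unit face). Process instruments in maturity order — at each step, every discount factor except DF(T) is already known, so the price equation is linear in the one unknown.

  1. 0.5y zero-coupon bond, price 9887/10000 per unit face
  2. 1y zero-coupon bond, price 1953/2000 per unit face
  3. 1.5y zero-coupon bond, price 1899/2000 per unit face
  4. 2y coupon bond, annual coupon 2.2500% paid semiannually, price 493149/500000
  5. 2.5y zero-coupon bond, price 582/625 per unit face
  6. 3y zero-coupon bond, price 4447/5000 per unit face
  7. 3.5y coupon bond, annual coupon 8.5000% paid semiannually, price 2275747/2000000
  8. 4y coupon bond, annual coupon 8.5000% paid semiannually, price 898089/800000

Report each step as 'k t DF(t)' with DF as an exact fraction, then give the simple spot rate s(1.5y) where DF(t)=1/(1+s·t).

1 1/2 9887/10000
2 1 1953/2000
3 3/2 1899/2000
4 2 9429/10000
5 5/2 582/625
6 3 4447/5000
7 7/2 43/50
8 4 8103/10000
s(1.5y) = (1/(1899/2000) − 1)/(3/2) = 202/5697 ≈ 3.5457%

step 1 [0.5y] zero: DF = P = 9887/10000 ≈ 0.988700
step 2 [1y] zero: DF = P = 1953/2000 ≈ 0.976500
step 3 [1.5y] zero: DF = P = 1899/2000 ≈ 0.949500
step 4 [2y] bond c/2=9/800: DF=(493149/500000 − 9/800·(0.988700+0.976500+0.949500))/(1+9/800) = 9429/10000 ≈ 0.942900
step 5 [2.5y] zero: DF = P = 582/625 ≈ 0.931200
step 6 [3y] zero: DF = P = 4447/5000 ≈ 0.889400
step 7 [3.5y] bond c/2=17/400: DF=(2275747/2000000 − 17/400·(0.988700+0.976500+0.949500+0.942900+0.931200+0.889400))/(1+17/400) = 43/50 ≈ 0.860000
step 8 [4y] bond c/2=17/400: DF=(898089/800000 − 17/400·(0.988700+0.976500+0.949500+0.942900+0.931200+0.889400+0.860000))/(1+17/400) = 8103/10000 ≈ 0.810300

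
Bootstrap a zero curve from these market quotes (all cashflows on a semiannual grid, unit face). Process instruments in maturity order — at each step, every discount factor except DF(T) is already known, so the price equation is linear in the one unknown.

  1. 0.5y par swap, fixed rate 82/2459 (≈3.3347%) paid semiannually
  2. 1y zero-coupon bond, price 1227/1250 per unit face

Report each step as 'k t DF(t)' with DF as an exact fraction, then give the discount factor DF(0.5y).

step 1 [0.5y] swap r/2=41/2459: DF=(1 − 41/2459·(0))/(1+41/2459) = 2459/2500 ≈ 0.983600
step 2 [1y] zero: DF = P = 1227/1250 ≈ 0.981600

1 1/2 2459/2500
2 1 1227/1250
DF(0.5y) = 2459/2500 ≈ 0.983600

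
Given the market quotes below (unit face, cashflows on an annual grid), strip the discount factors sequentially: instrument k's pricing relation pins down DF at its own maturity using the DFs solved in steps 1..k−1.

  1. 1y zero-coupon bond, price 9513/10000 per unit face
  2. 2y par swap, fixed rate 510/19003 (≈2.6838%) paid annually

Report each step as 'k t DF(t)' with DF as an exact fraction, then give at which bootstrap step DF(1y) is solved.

1 1 9513/10000
2 2 949/1000
DF(1y) is solved at step 1

step 1 [1y] zero: DF = P = 9513/10000 ≈ 0.951300
step 2 [2y] swap r/1=510/19003: DF=(1 − 510/19003·(0.951300))/(1+510/19003) = 949/1000 ≈ 0.949000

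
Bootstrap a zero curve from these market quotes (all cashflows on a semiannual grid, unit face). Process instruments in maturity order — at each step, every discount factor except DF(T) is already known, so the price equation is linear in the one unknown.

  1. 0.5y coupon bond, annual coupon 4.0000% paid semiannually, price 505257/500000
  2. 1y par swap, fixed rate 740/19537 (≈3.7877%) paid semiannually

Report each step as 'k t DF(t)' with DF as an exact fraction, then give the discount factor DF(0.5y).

1 1/2 9907/10000
2 1 963/1000
DF(0.5y) = 9907/10000 ≈ 0.990700

step 1 [0.5y] bond c/2=1/50: DF=(505257/500000 − 1/50·(0))/(1+1/50) = 9907/10000 ≈ 0.990700
step 2 [1y] swap r/2=370/19537: DF=(1 − 370/19537·(0.990700))/(1+370/19537) = 963/1000 ≈ 0.963000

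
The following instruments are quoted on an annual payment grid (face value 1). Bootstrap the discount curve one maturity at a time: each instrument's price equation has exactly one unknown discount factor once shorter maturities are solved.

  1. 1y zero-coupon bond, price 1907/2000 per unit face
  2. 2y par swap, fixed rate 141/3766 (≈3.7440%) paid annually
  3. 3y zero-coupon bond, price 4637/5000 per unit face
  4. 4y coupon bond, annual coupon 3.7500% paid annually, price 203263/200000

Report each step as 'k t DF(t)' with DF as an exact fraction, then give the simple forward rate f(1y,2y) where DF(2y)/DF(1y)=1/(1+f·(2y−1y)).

1 1 1907/2000
2 2 1859/2000
3 3 4637/5000
4 4 439/500
f(1y,2y) = ((1907/2000)/(1859/2000) − 1)/(1) = 48/1859 ≈ 2.5820%

step 1 [1y] zero: DF = P = 1907/2000 ≈ 0.953500
step 2 [2y] swap r/1=141/3766: DF=(1 − 141/3766·(0.953500))/(1+141/3766) = 1859/2000 ≈ 0.929500
step 3 [3y] zero: DF = P = 4637/5000 ≈ 0.927400
step 4 [4y] bond c/1=3/80: DF=(203263/200000 − 3/80·(0.953500+0.929500+0.927400))/(1+3/80) = 439/500 ≈ 0.878000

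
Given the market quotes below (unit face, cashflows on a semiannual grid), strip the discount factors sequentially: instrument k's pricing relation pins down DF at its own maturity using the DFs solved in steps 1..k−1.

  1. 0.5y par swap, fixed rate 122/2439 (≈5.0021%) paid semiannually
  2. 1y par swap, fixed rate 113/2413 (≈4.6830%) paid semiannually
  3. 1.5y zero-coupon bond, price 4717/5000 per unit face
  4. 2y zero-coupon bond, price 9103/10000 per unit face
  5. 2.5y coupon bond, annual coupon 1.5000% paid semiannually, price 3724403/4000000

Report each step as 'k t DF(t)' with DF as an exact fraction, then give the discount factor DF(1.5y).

step 1 [0.5y] swap r/2=61/2439: DF=(1 − 61/2439·(0))/(1+61/2439) = 2439/2500 ≈ 0.975600
step 2 [1y] swap r/2=113/4826: DF=(1 − 113/4826·(0.975600))/(1+113/4826) = 2387/2500 ≈ 0.954800
step 3 [1.5y] zero: DF = P = 4717/5000 ≈ 0.943400
step 4 [2y] zero: DF = P = 9103/10000 ≈ 0.910300
step 5 [2.5y] bond c/2=3/400: DF=(3724403/4000000 − 3/400·(0.975600+0.954800+0.943400+0.910300))/(1+3/400) = 112/125 ≈ 0.896000

1 1/2 2439/2500
2 1 2387/2500
3 3/2 4717/5000
4 2 9103/10000
5 5/2 112/125
DF(1.5y) = 4717/5000 ≈ 0.943400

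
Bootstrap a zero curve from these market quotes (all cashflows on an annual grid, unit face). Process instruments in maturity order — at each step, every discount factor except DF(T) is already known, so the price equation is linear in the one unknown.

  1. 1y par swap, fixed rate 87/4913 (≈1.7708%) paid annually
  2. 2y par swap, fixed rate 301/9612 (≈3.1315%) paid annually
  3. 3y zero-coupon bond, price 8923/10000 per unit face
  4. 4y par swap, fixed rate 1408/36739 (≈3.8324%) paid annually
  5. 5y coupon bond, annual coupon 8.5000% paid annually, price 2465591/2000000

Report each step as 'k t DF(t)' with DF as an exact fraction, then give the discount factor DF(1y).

step 1 [1y] swap r/1=87/4913: DF=(1 − 87/4913·(0))/(1+87/4913) = 4913/5000 ≈ 0.982600
step 2 [2y] swap r/1=301/9612: DF=(1 − 301/9612·(0.982600))/(1+301/9612) = 4699/5000 ≈ 0.939800
step 3 [3y] zero: DF = P = 8923/10000 ≈ 0.892300
step 4 [4y] swap r/1=1408/36739: DF=(1 − 1408/36739·(0.982600+0.939800+0.892300))/(1+1408/36739) = 537/625 ≈ 0.859200
step 5 [5y] bond c/1=17/200: DF=(2465591/2000000 − 17/200·(0.982600+0.939800+0.892300+0.859200))/(1+17/200) = 2121/2500 ≈ 0.848400

1 1 4913/5000
2 2 4699/5000
3 3 8923/10000
4 4 537/625
5 5 2121/2500
DF(1y) = 4913/5000 ≈ 0.982600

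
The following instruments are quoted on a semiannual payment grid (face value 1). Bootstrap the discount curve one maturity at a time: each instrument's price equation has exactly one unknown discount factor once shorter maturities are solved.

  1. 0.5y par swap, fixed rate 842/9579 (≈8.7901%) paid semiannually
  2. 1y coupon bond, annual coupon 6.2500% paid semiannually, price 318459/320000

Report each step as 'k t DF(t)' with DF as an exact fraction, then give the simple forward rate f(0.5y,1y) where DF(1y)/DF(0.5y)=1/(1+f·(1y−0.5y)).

step 1 [0.5y] swap r/2=421/9579: DF=(1 − 421/9579·(0))/(1+421/9579) = 9579/10000 ≈ 0.957900
step 2 [1y] bond c/2=1/32: DF=(318459/320000 − 1/32·(0.957900))/(1+1/32) = 117/125 ≈ 0.936000

1 1/2 9579/10000
2 1 117/125
f(0.5y,1y) = ((9579/10000)/(117/125) − 1)/(1/2) = 73/1560 ≈ 4.6795%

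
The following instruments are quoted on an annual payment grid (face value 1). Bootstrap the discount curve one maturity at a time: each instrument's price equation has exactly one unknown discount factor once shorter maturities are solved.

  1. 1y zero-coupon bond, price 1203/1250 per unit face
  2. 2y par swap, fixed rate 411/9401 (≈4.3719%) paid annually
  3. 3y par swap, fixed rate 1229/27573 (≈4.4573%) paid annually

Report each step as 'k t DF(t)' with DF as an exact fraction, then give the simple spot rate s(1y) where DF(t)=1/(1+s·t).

step 1 [1y] zero: DF = P = 1203/1250 ≈ 0.962400
step 2 [2y] swap r/1=411/9401: DF=(1 − 411/9401·(0.962400))/(1+411/9401) = 4589/5000 ≈ 0.917800
step 3 [3y] swap r/1=1229/27573: DF=(1 − 1229/27573·(0.962400+0.917800))/(1+1229/27573) = 8771/10000 ≈ 0.877100

1 1 1203/1250
2 2 4589/5000
3 3 8771/10000
s(1y) = (1/(1203/1250) − 1)/(1) = 47/1203 ≈ 3.9069%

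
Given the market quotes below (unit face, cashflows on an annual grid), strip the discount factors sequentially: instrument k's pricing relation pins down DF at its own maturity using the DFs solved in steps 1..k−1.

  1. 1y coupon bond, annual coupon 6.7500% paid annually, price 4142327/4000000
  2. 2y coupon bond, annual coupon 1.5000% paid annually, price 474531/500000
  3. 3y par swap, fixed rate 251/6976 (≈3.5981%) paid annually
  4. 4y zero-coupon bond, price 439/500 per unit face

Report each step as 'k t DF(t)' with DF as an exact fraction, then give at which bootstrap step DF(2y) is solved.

step 1 [1y] bond c/1=27/400: DF=(4142327/4000000 − 27/400·(0))/(1+27/400) = 9701/10000 ≈ 0.970100
step 2 [2y] bond c/1=3/200: DF=(474531/500000 − 3/200·(0.970100))/(1+3/200) = 9207/10000 ≈ 0.920700
step 3 [3y] swap r/1=251/6976: DF=(1 − 251/6976·(0.970100+0.920700))/(1+251/6976) = 2249/2500 ≈ 0.899600
step 4 [4y] zero: DF = P = 439/500 ≈ 0.878000

1 1 9701/10000
2 2 9207/10000
3 3 2249/2500
4 4 439/500
DF(2y) is solved at step 2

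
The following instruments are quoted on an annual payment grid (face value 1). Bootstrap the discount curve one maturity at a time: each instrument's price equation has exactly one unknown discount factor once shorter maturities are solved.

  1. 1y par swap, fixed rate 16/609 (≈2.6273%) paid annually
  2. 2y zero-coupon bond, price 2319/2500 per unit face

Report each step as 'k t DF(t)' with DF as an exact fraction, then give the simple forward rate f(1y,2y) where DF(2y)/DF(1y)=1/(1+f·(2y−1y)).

1 1 609/625
2 2 2319/2500
f(1y,2y) = ((609/625)/(2319/2500) − 1)/(1) = 39/773 ≈ 5.0453%

step 1 [1y] swap r/1=16/609: DF=(1 − 16/609·(0))/(1+16/609) = 609/625 ≈ 0.974400
step 2 [2y] zero: DF = P = 2319/2500 ≈ 0.927600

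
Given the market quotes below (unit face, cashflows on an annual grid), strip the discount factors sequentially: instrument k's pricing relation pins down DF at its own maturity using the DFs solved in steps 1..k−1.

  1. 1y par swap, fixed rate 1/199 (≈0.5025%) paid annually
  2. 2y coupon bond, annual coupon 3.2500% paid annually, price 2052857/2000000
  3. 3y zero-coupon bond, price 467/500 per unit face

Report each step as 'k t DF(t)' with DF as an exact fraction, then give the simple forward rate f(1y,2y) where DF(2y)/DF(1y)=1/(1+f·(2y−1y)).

1 1 199/200
2 2 2407/2500
3 3 467/500
f(1y,2y) = ((199/200)/(2407/2500) − 1)/(1) = 161/4814 ≈ 3.3444%

step 1 [1y] swap r/1=1/199: DF=(1 − 1/199·(0))/(1+1/199) = 199/200 ≈ 0.995000
step 2 [2y] bond c/1=13/400: DF=(2052857/2000000 − 13/400·(0.995000))/(1+13/400) = 2407/2500 ≈ 0.962800
step 3 [3y] zero: DF = P = 467/500 ≈ 0.934000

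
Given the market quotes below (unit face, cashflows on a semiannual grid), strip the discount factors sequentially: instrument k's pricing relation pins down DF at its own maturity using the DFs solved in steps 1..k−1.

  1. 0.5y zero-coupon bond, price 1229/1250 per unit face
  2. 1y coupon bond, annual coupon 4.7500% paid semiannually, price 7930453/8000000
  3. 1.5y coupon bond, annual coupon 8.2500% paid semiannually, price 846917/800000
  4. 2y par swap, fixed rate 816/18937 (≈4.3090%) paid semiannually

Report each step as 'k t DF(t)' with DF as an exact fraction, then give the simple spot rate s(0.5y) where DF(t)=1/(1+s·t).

step 1 [0.5y] zero: DF = P = 1229/1250 ≈ 0.983200
step 2 [1y] bond c/2=19/800: DF=(7930453/8000000 − 19/800·(0.983200))/(1+19/800) = 1891/2000 ≈ 0.945500
step 3 [1.5y] bond c/2=33/800: DF=(846917/800000 − 33/800·(0.983200+0.945500))/(1+33/800) = 9403/10000 ≈ 0.940300
step 4 [2y] swap r/2=408/18937: DF=(1 − 408/18937·(0.983200+0.945500+0.940300))/(1+408/18937) = 574/625 ≈ 0.918400

1 1/2 1229/1250
2 1 1891/2000
3 3/2 9403/10000
4 2 574/625
s(0.5y) = (1/(1229/1250) − 1)/(1/2) = 42/1229 ≈ 3.4174%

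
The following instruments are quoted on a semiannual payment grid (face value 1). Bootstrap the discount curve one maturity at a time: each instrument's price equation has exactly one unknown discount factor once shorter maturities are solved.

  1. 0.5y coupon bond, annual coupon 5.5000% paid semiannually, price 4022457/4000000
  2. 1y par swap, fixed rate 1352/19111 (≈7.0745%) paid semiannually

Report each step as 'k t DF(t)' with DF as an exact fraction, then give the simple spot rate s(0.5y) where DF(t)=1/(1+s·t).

1 1/2 9787/10000
2 1 2331/2500
s(0.5y) = (1/(9787/10000) − 1)/(1/2) = 426/9787 ≈ 4.3527%

step 1 [0.5y] bond c/2=11/400: DF=(4022457/4000000 − 11/400·(0))/(1+11/400) = 9787/10000 ≈ 0.978700
step 2 [1y] swap r/2=676/19111: DF=(1 − 676/19111·(0.978700))/(1+676/19111) = 2331/2500 ≈ 0.932400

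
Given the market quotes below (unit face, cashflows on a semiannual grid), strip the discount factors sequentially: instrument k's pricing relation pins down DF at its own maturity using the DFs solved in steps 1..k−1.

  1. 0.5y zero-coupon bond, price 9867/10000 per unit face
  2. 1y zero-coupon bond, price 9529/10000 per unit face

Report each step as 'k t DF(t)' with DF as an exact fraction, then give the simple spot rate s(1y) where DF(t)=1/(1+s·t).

step 1 [0.5y] zero: DF = P = 9867/10000 ≈ 0.986700
step 2 [1y] zero: DF = P = 9529/10000 ≈ 0.952900

1 1/2 9867/10000
2 1 9529/10000
s(1y) = (1/(9529/10000) − 1)/(1) = 471/9529 ≈ 4.9428%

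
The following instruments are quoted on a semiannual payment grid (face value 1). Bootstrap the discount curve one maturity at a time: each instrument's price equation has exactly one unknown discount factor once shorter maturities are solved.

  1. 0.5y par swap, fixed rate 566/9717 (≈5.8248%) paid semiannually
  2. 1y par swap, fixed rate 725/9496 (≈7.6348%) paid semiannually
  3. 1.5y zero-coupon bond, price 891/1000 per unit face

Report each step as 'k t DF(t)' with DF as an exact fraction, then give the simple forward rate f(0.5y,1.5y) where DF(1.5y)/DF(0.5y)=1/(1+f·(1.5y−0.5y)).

1 1/2 9717/10000
2 1 371/400
3 3/2 891/1000
f(0.5y,1.5y) = ((9717/10000)/(891/1000) − 1)/(1) = 269/2970 ≈ 9.0572%

step 1 [0.5y] swap r/2=283/9717: DF=(1 − 283/9717·(0))/(1+283/9717) = 9717/10000 ≈ 0.971700
step 2 [1y] swap r/2=725/18992: DF=(1 − 725/18992·(0.971700))/(1+725/18992) = 371/400 ≈ 0.927500
step 3 [1.5y] zero: DF = P = 891/1000 ≈ 0.891000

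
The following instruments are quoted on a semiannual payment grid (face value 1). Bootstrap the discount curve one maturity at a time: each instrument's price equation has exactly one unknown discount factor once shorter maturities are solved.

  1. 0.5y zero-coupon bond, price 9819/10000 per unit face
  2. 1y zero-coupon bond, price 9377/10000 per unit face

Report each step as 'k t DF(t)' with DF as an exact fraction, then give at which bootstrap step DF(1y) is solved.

step 1 [0.5y] zero: DF = P = 9819/10000 ≈ 0.981900
step 2 [1y] zero: DF = P = 9377/10000 ≈ 0.937700

1 1/2 9819/10000
2 1 9377/10000
DF(1y) is solved at step 2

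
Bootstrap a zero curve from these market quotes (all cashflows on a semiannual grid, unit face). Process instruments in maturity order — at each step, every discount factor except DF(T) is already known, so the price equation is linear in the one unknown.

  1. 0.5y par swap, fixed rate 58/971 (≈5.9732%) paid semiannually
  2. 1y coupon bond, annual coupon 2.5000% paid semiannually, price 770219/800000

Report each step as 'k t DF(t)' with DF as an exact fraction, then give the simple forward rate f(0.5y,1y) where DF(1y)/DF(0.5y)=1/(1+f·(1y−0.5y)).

1 1/2 971/1000
2 1 9389/10000
f(0.5y,1y) = ((971/1000)/(9389/10000) − 1)/(1/2) = 642/9389 ≈ 6.8378%

step 1 [0.5y] swap r/2=29/971: DF=(1 − 29/971·(0))/(1+29/971) = 971/1000 ≈ 0.971000
step 2 [1y] bond c/2=1/80: DF=(770219/800000 − 1/80·(0.971000))/(1+1/80) = 9389/10000 ≈ 0.938900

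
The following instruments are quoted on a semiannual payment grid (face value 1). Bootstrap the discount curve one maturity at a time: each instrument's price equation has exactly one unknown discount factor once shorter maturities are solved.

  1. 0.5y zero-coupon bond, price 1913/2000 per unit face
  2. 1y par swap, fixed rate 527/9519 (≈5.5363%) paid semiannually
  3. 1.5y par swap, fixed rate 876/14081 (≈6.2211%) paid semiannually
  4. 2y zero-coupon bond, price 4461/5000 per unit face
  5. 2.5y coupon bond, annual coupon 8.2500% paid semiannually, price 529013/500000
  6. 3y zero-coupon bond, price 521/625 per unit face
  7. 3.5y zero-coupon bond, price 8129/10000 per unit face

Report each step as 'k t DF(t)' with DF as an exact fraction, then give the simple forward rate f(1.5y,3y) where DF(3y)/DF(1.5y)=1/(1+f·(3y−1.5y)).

1 1/2 1913/2000
2 1 9473/10000
3 3/2 2281/2500
4 2 4461/5000
5 5/2 2173/2500
6 3 521/625
7 7/2 8129/10000
f(1.5y,3y) = ((2281/2500)/(521/625) − 1)/(3/2) = 197/3126 ≈ 6.3020%

step 1 [0.5y] zero: DF = P = 1913/2000 ≈ 0.956500
step 2 [1y] swap r/2=527/19038: DF=(1 − 527/19038·(0.956500))/(1+527/19038) = 9473/10000 ≈ 0.947300
step 3 [1.5y] swap r/2=438/14081: DF=(1 − 438/14081·(0.956500+0.947300))/(1+438/14081) = 2281/2500 ≈ 0.912400
step 4 [2y] zero: DF = P = 4461/5000 ≈ 0.892200
step 5 [2.5y] bond c/2=33/800: DF=(529013/500000 − 33/800·(0.956500+0.947300+0.912400+0.892200))/(1+33/800) = 2173/2500 ≈ 0.869200
step 6 [3y] zero: DF = P = 521/625 ≈ 0.833600
step 7 [3.5y] zero: DF = P = 8129/10000 ≈ 0.812900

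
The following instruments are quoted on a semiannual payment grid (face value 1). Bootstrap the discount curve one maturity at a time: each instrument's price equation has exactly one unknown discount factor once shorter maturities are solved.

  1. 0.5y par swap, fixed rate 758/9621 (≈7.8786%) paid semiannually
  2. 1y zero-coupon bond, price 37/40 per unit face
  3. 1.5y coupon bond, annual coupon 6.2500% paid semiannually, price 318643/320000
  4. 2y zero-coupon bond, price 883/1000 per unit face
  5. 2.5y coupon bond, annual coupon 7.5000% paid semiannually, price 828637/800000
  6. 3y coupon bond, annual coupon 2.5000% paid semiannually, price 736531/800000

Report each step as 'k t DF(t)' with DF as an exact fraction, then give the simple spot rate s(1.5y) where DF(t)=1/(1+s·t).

1 1/2 9621/10000
2 1 37/40
3 3/2 2271/2500
4 2 883/1000
5 5/2 4327/5000
6 3 2133/2500
s(1.5y) = (1/(2271/2500) − 1)/(3/2) = 458/6813 ≈ 6.7224%

step 1 [0.5y] swap r/2=379/9621: DF=(1 − 379/9621·(0))/(1+379/9621) = 9621/10000 ≈ 0.962100
step 2 [1y] zero: DF = P = 37/40 ≈ 0.925000
step 3 [1.5y] bond c/2=1/32: DF=(318643/320000 − 1/32·(0.962100+0.925000))/(1+1/32) = 2271/2500 ≈ 0.908400
step 4 [2y] zero: DF = P = 883/1000 ≈ 0.883000
step 5 [2.5y] bond c/2=3/80: DF=(828637/800000 − 3/80·(0.962100+0.925000+0.908400+0.883000))/(1+3/80) = 4327/5000 ≈ 0.865400
step 6 [3y] bond c/2=1/80: DF=(736531/800000 − 1/80·(0.962100+0.925000+0.908400+0.883000+0.865400))/(1+1/80) = 2133/2500 ≈ 0.853200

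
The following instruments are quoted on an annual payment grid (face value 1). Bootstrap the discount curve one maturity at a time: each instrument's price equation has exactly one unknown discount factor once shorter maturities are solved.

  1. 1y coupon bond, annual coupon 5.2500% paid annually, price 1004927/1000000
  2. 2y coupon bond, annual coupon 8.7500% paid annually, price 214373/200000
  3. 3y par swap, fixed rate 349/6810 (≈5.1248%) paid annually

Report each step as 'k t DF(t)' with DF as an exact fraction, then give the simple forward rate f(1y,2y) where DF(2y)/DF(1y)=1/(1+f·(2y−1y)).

1 1 2387/2500
2 2 568/625
3 3 2151/2500
f(1y,2y) = ((2387/2500)/(568/625) − 1)/(1) = 115/2272 ≈ 5.0616%

step 1 [1y] bond c/1=21/400: DF=(1004927/1000000 − 21/400·(0))/(1+21/400) = 2387/2500 ≈ 0.954800
step 2 [2y] bond c/1=7/80: DF=(214373/200000 − 7/80·(0.954800))/(1+7/80) = 568/625 ≈ 0.908800
step 3 [3y] swap r/1=349/6810: DF=(1 − 349/6810·(0.954800+0.908800))/(1+349/6810) = 2151/2500 ≈ 0.860400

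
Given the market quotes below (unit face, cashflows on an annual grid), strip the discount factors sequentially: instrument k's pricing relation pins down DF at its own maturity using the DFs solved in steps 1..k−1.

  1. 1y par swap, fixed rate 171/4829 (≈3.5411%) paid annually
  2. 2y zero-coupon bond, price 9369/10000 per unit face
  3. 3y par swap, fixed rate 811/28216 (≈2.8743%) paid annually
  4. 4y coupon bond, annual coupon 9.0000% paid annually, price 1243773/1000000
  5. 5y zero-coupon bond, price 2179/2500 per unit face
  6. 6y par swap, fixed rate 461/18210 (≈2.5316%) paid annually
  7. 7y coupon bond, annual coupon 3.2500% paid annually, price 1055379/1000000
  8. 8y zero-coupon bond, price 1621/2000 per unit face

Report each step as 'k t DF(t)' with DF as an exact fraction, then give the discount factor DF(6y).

1 1 4829/5000
2 2 9369/10000
3 3 9189/10000
4 4 9081/10000
5 5 2179/2500
6 6 8617/10000
7 7 4251/5000
8 8 1621/2000
DF(6y) = 8617/10000 ≈ 0.861700

step 1 [1y] swap r/1=171/4829: DF=(1 − 171/4829·(0))/(1+171/4829) = 4829/5000 ≈ 0.965800
step 2 [2y] zero: DF = P = 9369/10000 ≈ 0.936900
step 3 [3y] swap r/1=811/28216: DF=(1 − 811/28216·(0.965800+0.936900))/(1+811/28216) = 9189/10000 ≈ 0.918900
step 4 [4y] bond c/1=9/100: DF=(1243773/1000000 − 9/100·(0.965800+0.936900+0.918900))/(1+9/100) = 9081/10000 ≈ 0.908100
step 5 [5y] zero: DF = P = 2179/2500 ≈ 0.871600
step 6 [6y] swap r/1=461/18210: DF=(1 − 461/18210·(0.965800+0.936900+0.918900+0.908100+0.871600))/(1+461/18210) = 8617/10000 ≈ 0.861700
step 7 [7y] bond c/1=13/400: DF=(1055379/1000000 − 13/400·(0.965800+0.936900+0.918900+0.908100+0.871600+0.861700))/(1+13/400) = 4251/5000 ≈ 0.850200
step 8 [8y] zero: DF = P = 1621/2000 ≈ 0.810500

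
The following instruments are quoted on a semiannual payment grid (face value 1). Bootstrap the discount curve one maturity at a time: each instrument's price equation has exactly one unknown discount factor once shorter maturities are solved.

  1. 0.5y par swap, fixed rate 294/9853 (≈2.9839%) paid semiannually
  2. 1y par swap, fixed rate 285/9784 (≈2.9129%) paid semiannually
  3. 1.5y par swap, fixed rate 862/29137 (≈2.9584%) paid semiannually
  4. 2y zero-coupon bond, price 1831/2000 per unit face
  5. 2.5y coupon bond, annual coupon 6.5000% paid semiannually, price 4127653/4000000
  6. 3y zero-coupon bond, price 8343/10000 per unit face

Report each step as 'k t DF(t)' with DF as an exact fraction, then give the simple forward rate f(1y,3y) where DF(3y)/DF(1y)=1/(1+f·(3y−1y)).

1 1/2 9853/10000
2 1 1943/2000
3 3/2 9569/10000
4 2 1831/2000
5 5/2 8789/10000
6 3 8343/10000
f(1y,3y) = ((1943/2000)/(8343/10000) − 1)/(2) = 686/8343 ≈ 8.2225%

step 1 [0.5y] swap r/2=147/9853: DF=(1 − 147/9853·(0))/(1+147/9853) = 9853/10000 ≈ 0.985300
step 2 [1y] swap r/2=285/19568: DF=(1 − 285/19568·(0.985300))/(1+285/19568) = 1943/2000 ≈ 0.971500
step 3 [1.5y] swap r/2=431/29137: DF=(1 − 431/29137·(0.985300+0.971500))/(1+431/29137) = 9569/10000 ≈ 0.956900
step 4 [2y] zero: DF = P = 1831/2000 ≈ 0.915500
step 5 [2.5y] bond c/2=13/400: DF=(4127653/4000000 − 13/400·(0.985300+0.971500+0.956900+0.915500))/(1+13/400) = 8789/10000 ≈ 0.878900
step 6 [3y] zero: DF = P = 8343/10000 ≈ 0.834300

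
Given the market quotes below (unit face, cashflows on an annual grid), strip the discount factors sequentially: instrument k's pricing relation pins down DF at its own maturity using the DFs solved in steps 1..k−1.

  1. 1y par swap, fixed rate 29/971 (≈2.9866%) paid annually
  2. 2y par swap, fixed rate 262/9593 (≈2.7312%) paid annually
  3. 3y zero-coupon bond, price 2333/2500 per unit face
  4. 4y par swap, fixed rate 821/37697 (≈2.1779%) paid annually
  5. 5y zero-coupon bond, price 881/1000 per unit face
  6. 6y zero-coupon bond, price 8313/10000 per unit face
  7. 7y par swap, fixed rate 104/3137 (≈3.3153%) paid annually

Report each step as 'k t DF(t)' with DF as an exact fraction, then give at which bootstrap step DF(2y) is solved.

1 1 971/1000
2 2 2369/2500
3 3 2333/2500
4 4 9179/10000
5 5 881/1000
6 6 8313/10000
7 7 99/125
DF(2y) is solved at step 2

step 1 [1y] swap r/1=29/971: DF=(1 − 29/971·(0))/(1+29/971) = 971/1000 ≈ 0.971000
step 2 [2y] swap r/1=262/9593: DF=(1 − 262/9593·(0.971000))/(1+262/9593) = 2369/2500 ≈ 0.947600
step 3 [3y] zero: DF = P = 2333/2500 ≈ 0.933200
step 4 [4y] swap r/1=821/37697: DF=(1 − 821/37697·(0.971000+0.947600+0.933200))/(1+821/37697) = 9179/10000 ≈ 0.917900
step 5 [5y] zero: DF = P = 881/1000 ≈ 0.881000
step 6 [6y] zero: DF = P = 8313/10000 ≈ 0.831300
step 7 [7y] swap r/1=104/3137: DF=(1 − 104/3137·(0.971000+0.947600+0.933200+0.917900+0.881000+0.831300))/(1+104/3137) = 99/125 ≈ 0.792000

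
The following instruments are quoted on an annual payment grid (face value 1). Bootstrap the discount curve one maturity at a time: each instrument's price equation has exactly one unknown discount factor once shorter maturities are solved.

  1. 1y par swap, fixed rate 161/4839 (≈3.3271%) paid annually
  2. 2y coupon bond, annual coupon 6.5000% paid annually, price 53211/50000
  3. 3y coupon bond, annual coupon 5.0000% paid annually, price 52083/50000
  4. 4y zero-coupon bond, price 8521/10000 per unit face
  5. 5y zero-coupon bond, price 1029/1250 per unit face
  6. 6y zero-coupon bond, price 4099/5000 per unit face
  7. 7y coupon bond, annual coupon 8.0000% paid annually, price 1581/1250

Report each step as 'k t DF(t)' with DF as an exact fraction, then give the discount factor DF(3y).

1 1 4839/5000
2 2 4701/5000
3 3 2253/2500
4 4 8521/10000
5 5 1029/1250
6 6 4099/5000
7 7 3891/5000
DF(3y) = 2253/2500 ≈ 0.901200

step 1 [1y] swap r/1=161/4839: DF=(1 − 161/4839·(0))/(1+161/4839) = 4839/5000 ≈ 0.967800
step 2 [2y] bond c/1=13/200: DF=(53211/50000 − 13/200·(0.967800))/(1+13/200) = 4701/5000 ≈ 0.940200
step 3 [3y] bond c/1=1/20: DF=(52083/50000 − 1/20·(0.967800+0.940200))/(1+1/20) = 2253/2500 ≈ 0.901200
step 4 [4y] zero: DF = P = 8521/10000 ≈ 0.852100
step 5 [5y] zero: DF = P = 1029/1250 ≈ 0.823200
step 6 [6y] zero: DF = P = 4099/5000 ≈ 0.819800
step 7 [7y] bond c/1=2/25: DF=(1581/1250 − 2/25·(0.967800+0.940200+0.901200+0.852100+0.823200+0.819800))/(1+2/25) = 3891/5000 ≈ 0.778200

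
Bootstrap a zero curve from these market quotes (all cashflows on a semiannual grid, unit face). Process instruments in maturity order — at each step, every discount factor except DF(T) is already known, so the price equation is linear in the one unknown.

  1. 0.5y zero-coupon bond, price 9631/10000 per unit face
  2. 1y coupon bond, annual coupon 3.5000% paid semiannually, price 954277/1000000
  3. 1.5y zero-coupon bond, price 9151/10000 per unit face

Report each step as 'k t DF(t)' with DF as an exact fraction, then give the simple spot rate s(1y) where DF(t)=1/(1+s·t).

step 1 [0.5y] zero: DF = P = 9631/10000 ≈ 0.963100
step 2 [1y] bond c/2=7/400: DF=(954277/1000000 − 7/400·(0.963100))/(1+7/400) = 9213/10000 ≈ 0.921300
step 3 [1.5y] zero: DF = P = 9151/10000 ≈ 0.915100

1 1/2 9631/10000
2 1 9213/10000
3 3/2 9151/10000
s(1y) = (1/(9213/10000) − 1)/(1) = 787/9213 ≈ 8.5423%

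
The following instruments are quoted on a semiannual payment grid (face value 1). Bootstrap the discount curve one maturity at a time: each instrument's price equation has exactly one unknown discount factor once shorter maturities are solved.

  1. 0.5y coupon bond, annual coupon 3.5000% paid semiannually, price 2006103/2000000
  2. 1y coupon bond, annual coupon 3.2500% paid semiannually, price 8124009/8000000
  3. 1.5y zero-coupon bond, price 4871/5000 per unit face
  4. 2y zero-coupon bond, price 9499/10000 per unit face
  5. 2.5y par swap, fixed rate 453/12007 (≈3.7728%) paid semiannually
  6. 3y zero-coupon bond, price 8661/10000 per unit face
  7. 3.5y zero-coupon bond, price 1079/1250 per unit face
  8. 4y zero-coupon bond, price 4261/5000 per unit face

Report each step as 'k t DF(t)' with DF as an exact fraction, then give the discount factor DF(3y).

1 1/2 4929/5000
2 1 1967/2000
3 3/2 4871/5000
4 2 9499/10000
5 5/2 4547/5000
6 3 8661/10000
7 7/2 1079/1250
8 4 4261/5000
DF(3y) = 8661/10000 ≈ 0.866100

step 1 [0.5y] bond c/2=7/400: DF=(2006103/2000000 − 7/400·(0))/(1+7/400) = 4929/5000 ≈ 0.985800
step 2 [1y] bond c/2=13/800: DF=(8124009/8000000 − 13/800·(0.985800))/(1+13/800) = 1967/2000 ≈ 0.983500
step 3 [1.5y] zero: DF = P = 4871/5000 ≈ 0.974200
step 4 [2y] zero: DF = P = 9499/10000 ≈ 0.949900
step 5 [2.5y] swap r/2=453/24014: DF=(1 − 453/24014·(0.985800+0.983500+0.974200+0.949900))/(1+453/24014) = 4547/5000 ≈ 0.909400
step 6 [3y] zero: DF = P = 8661/10000 ≈ 0.866100
step 7 [3.5y] zero: DF = P = 1079/1250 ≈ 0.863200
step 8 [4y] zero: DF = P = 4261/5000 ≈ 0.852200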